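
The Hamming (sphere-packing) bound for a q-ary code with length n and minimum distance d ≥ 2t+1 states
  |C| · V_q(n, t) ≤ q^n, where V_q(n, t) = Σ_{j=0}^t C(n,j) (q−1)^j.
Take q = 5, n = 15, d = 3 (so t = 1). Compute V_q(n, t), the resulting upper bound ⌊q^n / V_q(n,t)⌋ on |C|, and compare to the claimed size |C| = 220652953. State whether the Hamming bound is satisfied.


V_q(n, t) = 61, q^n = 30517578125, Hamming bound = 500288165, |C| = 220652953 ≤ bound (satisfied).

Step 1: Compute V_q(n, t) = Σ_{j=0}^1 C(n, j) (q−1)^j.
  j = 0: C(15,0)·(4)^0 = 1·1 = 1.
  j = 1: C(15,1)·(4)^1 = 15·4 = 60.
  V_q(n, t) = 1 + 60 = 61.
Step 2: q^n = 5^15 = 30517578125.
Step 3: Hamming bound ⌊q^n / V_q(n,t)⌋ = ⌊30517578125/61⌋ = 500288165.
Step 4: Compare |C| = 220652953 to 500288165: satisfied.
The claimed |C| lies below the Hamming bound.


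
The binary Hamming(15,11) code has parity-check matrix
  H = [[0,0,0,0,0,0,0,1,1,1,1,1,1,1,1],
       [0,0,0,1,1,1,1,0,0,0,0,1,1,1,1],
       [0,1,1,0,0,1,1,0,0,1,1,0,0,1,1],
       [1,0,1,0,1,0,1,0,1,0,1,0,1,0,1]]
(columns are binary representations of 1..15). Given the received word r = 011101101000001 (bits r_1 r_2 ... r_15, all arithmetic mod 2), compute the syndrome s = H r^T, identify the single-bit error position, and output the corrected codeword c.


s = (0, 0, 1, 0)^T, error position = 2, corrected codeword c = 001101101000001

Compute s = H r^T mod 2 one row at a time:
  s_1 = 0 + 1 + 0 + 0 + 0 + 0 + 0 + 1 = 2 ≡ 0 (mod 2).
  s_2 = 1 + 0 + 1 + 1 + 0 + 0 + 0 + 1 = 4 ≡ 0 (mod 2).
  s_3 = 1 + 1 + 1 + 1 + 0 + 0 + 0 + 1 = 5 ≡ 1 (mod 2).
  s_4 = 0 + 1 + 0 + 1 + 1 + 0 + 0 + 1 = 4 ≡ 0 (mod 2).
s = (0, 0, 1, 0)^T — this equals column 2 of H (binary 0010), so error is at position 2.
Correct: flip bit 2 of r = 011101101000001 to get c = 001101101000001.


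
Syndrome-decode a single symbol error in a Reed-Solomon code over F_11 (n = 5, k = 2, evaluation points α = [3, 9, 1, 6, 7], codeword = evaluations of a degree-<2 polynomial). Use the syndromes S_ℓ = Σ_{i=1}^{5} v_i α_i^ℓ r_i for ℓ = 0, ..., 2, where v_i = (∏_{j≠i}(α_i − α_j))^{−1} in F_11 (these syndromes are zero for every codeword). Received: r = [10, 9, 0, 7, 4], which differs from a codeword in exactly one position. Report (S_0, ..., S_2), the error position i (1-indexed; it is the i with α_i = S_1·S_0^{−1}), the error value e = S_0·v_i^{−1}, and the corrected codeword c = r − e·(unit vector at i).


S = (6, 7, 10), error at position 1, error magnitude e = 5, c = [5, 9, 0, 7, 4].

Step 1: column multipliers v_i = (∏_{j≠i}(α_i − α_j))^{−1} mod 11.
  i = 1 (α = 3): (3−9)(3−1)(3−6)(3−7) = (−6)·2·(−3)·(−4) = −144 ≡ 10, so v_1 = 10^{−1} = 10 (mod 11).
  i = 2 (α = 9): (9−3)(9−1)(9−6)(9−7) = 6·8·3·2 = 288 ≡ 2, so v_2 = 2^{−1} = 6 (mod 11).
  i = 3 (α = 1): (1−3)(1−9)(1−6)(1−7) = (−2)·(−8)·(−5)·(−6) = 480 ≡ 7, so v_3 = 7^{−1} = 8 (mod 11).
  i = 4 (α = 6): (6−3)(6−9)(6−1)(6−7) = 3·(−3)·5·(−1) = 45 ≡ 1, so v_4 = 1^{−1} = 1 (mod 11).
  i = 5 (α = 7): (7−3)(7−9)(7−1)(7−6) = 4·(−2)·6·1 = −48 ≡ 7, so v_5 = 7^{−1} = 8 (mod 11).
  v = [10, 6, 8, 1, 8].
Step 2: syndromes of r = [10, 9, 0, 7, 4] (all sums mod 11).
  S_0 = Σ v_i r_i = 10·10 + 6·9 + 8·0 + 1·7 + 8·4 = 193 ≡ 6.
  S_1 = Σ v_i α_i r_i = 10·3·10 + 6·9·9 + 8·1·0 + 1·6·7 + 8·7·4 = 1052 ≡ 7.
  α_i^2 mod 11 = [9, 4, 1, 3, 5].
  S_2 = Σ v_i α_i^2 r_i = 10·9·10 + 6·4·9 + 8·1·0 + 1·3·7 + 8·5·4 = 1297 ≡ 10.
  S = (6, 7, 10) ≠ 0, so r is not a codeword (an error is present).
Step 3: locate the error. For a single error e at position i, S_ℓ = v_i·e·α_i^ℓ, so α_err = S_1/S_0.
  S_0^{−1} = 6^{−1} = 2 (mod 11), so α_err = 7·2 = 14 ≡ 3 = α_1. Error position i = 1.
  Consistency check: S_2/S_1 = 10·8 = 80 ≡ 3 = α_err ✓ (single-error assumption holds).
Step 4: error magnitude e = S_0/v_1 = S_0·∏_{j≠1}(α_1 − α_j) = 6·10 = 60 ≡ 5 (mod 11).
Step 5: correct position 1: c_1 = r_1 − e = 10 − 5 ≡ 5 (mod 11). Hence c = [5, 9, 0, 7, 4].
  Check: interpolating c through the α_i gives m(x) = 3 + 8·x (degree < 2) with m(α_i) = c_i for every i, so c is indeed a codeword.


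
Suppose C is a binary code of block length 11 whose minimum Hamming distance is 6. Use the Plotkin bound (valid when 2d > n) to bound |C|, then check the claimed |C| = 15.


Plotkin bound M ≤ 12; given |C| = 15 > bound (violated).

Check applicability: 2d = 12, n = 11.
2d − n = 1 > 0, so Plotkin applies.
Compute d/(2d−n) = 6/1 ≈ 6.0000.
⌊d/(2d−n)⌋ = 6.
Plotkin bound: M ≤ 2·6 = 12.
Given |C| = 15, check: VIOLATED.
This |C| is above the Plotkin bound, so no binary code with n = 11, d = 6 and 15 codewords exists.


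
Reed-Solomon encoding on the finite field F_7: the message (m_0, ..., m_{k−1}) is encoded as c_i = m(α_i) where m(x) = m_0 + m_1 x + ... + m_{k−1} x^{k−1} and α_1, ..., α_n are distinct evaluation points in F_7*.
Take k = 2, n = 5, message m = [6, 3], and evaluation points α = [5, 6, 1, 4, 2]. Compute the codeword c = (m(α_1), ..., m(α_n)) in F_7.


c = [0, 3, 2, 4, 5]

Message polynomial: m(x) = 6 + 3·x (mod 7).
For each evaluation point α_i, compute m(α_i) mod 7:
  α_1 = 5: Horner steps 3 → 0, so m(5) = 0.
  α_2 = 6: Horner steps 3 → 3, so m(6) = 3.
  α_3 = 1: Horner steps 3 → 2, so m(1) = 2.
  α_4 = 4: Horner steps 3 → 4, so m(4) = 4.
  α_5 = 2: Horner steps 3 → 5, so m(2) = 5.
Codeword c = [0, 3, 2, 4, 5] ∈ F_7^5.


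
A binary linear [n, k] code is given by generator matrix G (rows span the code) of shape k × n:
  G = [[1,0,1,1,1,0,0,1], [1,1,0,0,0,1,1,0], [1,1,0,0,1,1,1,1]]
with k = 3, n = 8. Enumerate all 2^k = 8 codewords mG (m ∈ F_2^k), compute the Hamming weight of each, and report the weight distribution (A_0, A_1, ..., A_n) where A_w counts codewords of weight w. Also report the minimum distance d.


Weight distribution: A_0 = 1, A_2 = 1, A_3 = 1, A_4 = 1, A_5 = 2, A_6 = 1, A_7 = 1. Minimum distance d = 2.

Enumerate all 2^3 = 8 messages m ∈ F_2^3.
For each, compute codeword c = mG in F_2^8, then tally its weight.
  m = 000 → c = 00000000, weight = 0.
  m = 100 → c = 10111001, weight = 5.
  m = 010 → c = 11000110, weight = 4.
  m = 110 → c = 01111111, weight = 7.
  m = 001 → c = 11001111, weight = 6.
  m = 101 → c = 01110110, weight = 5.
  m = 011 → c = 00001001, weight = 2.
  m = 111 → c = 10110000, weight = 3.
Tally weights:
  weight 0: 1 codewords.
  weight 2: 1 codewords.
  weight 3: 1 codewords.
  weight 4: 1 codewords.
  weight 5: 2 codewords.
  weight 6: 1 codewords.
  weight 7: 1 codewords.
Minimum distance d = smallest w > 0 with A_w > 0 = 2.
Sanity: Σ A_w = 8 = 2^3 = 8 ✓.


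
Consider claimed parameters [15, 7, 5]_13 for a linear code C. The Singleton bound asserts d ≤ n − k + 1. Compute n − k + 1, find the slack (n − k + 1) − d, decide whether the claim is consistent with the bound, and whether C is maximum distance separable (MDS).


Singleton RHS = n − k + 1 = 9, slack = 4, bound satisfied, not MDS.

Singleton bound: d ≤ n − k + 1.
Here n = 15, k = 7, so n − k + 1 = 9.
Given d = 5, check d ≤ 9: YES.
Slack = (n − k + 1) − d = 4.
The code is NOT MDS (slack = 4 > 0).
Description: the claimed parameters are [15, 7, 5]_13; such a code would be non-MDS.


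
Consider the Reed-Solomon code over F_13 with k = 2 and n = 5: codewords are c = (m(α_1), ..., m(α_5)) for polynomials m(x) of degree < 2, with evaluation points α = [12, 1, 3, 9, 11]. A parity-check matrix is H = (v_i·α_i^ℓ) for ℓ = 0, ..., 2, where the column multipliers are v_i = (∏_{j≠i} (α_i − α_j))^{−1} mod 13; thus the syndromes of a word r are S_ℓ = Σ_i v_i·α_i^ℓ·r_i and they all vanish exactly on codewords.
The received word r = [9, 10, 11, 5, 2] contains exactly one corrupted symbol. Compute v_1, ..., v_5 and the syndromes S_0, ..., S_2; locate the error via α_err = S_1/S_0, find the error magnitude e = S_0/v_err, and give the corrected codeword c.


S = (2, 5, 6), error at position 4, error magnitude e = 4, c = [9, 10, 11, 1, 2].

Step 1: column multipliers v_i = (∏_{j≠i}(α_i − α_j))^{−1} mod 13.
  i = 1 (α = 12): (12−1)(12−3)(12−9)(12−11) = 11·9·3·1 = 297 ≡ 11, so v_1 = 11^{−1} = 6 (mod 13).
  i = 2 (α = 1): (1−12)(1−3)(1−9)(1−11) = (−11)·(−2)·(−8)·(−10) = 1760 ≡ 5, so v_2 = 5^{−1} = 8 (mod 13).
  i = 3 (α = 3): (3−12)(3−1)(3−9)(3−11) = (−9)·2·(−6)·(−8) = −864 ≡ 7, so v_3 = 7^{−1} = 2 (mod 13).
  i = 4 (α = 9): (9−12)(9−1)(9−3)(9−11) = (−3)·8·6·(−2) = 288 ≡ 2, so v_4 = 2^{−1} = 7 (mod 13).
  i = 5 (α = 11): (11−12)(11−1)(11−3)(11−9) = (−1)·10·8·2 = −160 ≡ 9, so v_5 = 9^{−1} = 3 (mod 13).
  v = [6, 8, 2, 7, 3].
Step 2: syndromes of r = [9, 10, 11, 5, 2] (all sums mod 13).
  S_0 = Σ v_i r_i = 6·9 + 8·10 + 2·11 + 7·5 + 3·2 = 197 ≡ 2.
  S_1 = Σ v_i α_i r_i = 6·12·9 + 8·1·10 + 2·3·11 + 7·9·5 + 3·11·2 = 1175 ≡ 5.
  α_i^2 mod 13 = [1, 1, 9, 3, 4].
  S_2 = Σ v_i α_i^2 r_i = 6·1·9 + 8·1·10 + 2·9·11 + 7·3·5 + 3·4·2 = 461 ≡ 6.
  S = (2, 5, 6) ≠ 0, so r is not a codeword (an error is present).
Step 3: locate the error. For a single error e at position i, S_ℓ = v_i·e·α_i^ℓ, so α_err = S_1/S_0.
  S_0^{−1} = 2^{−1} = 7 (mod 13), so α_err = 5·7 = 35 ≡ 9 = α_4. Error position i = 4.
  Consistency check: S_2/S_1 = 6·8 = 48 ≡ 9 = α_err ✓ (single-error assumption holds).
Step 4: error magnitude e = S_0/v_4 = S_0·∏_{j≠4}(α_4 − α_j) = 2·2 = 4 ≡ 4 (mod 13).
Step 5: correct position 4: c_4 = r_4 − e = 5 − 4 ≡ 1 (mod 13). Hence c = [9, 10, 11, 1, 2].
  Check: interpolating c through the α_i gives m(x) = 3 + 7·x (degree < 2) with m(α_i) = c_i for every i, so c is indeed a codeword.


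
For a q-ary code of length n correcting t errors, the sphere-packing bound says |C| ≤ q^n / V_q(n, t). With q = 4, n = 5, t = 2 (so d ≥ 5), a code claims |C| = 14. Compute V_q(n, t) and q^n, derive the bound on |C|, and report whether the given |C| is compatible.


V_q(n, t) = 106, q^n = 1024, Hamming bound = 9, |C| = 14 > bound (violated).

Step 1: Compute V_q(n, t) = Σ_{j=0}^2 C(n, j) (q−1)^j.
  j = 0: C(5,0)·(3)^0 = 1·1 = 1.
  j = 1: C(5,1)·(3)^1 = 5·3 = 15.
  j = 2: C(5,2)·(3)^2 = 10·9 = 90.
  V_q(n, t) = 1 + 15 + 90 = 106.
Step 2: q^n = 4^5 = 1024.
Step 3: Hamming bound ⌊q^n / V_q(n,t)⌋ = ⌊1024/106⌋ = 9.
Step 4: Compare |C| = 14 to 9: violated.
The claimed |C| lies above the Hamming bound, so no 4-ary code of length 5 with d ≥ 5 can have 14 codewords.


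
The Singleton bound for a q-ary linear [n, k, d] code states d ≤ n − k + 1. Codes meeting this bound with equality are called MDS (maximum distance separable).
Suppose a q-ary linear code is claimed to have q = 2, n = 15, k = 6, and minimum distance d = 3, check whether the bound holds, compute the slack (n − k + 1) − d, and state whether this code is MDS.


Singleton RHS = n − k + 1 = 10, slack = 7, bound satisfied, not MDS.

Singleton bound: d ≤ n − k + 1.
Here n = 15, k = 6, so n − k + 1 = 10.
Given d = 3, check d ≤ 10: YES.
Slack = (n − k + 1) − d = 7.
The code is NOT MDS (slack = 7 > 0).
Description: the claimed parameters are [15, 6, 3]_2; such a code would be non-MDS.


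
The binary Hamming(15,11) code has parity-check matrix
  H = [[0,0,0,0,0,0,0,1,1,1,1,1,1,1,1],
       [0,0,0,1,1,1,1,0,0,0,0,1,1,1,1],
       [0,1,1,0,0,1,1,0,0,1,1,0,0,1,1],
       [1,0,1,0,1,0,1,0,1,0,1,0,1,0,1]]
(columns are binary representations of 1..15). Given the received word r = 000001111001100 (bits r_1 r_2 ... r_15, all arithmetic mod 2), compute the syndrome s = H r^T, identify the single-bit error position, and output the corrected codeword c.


s = (0, 0, 0, 1)^T, error position = 1, corrected codeword c = 100001111001100

Compute s = H r^T mod 2 one row at a time:
  s_1 = 1 + 1 + 0 + 0 + 1 + 1 + 0 + 0 = 4 ≡ 0 (mod 2).
  s_2 = 0 + 0 + 1 + 1 + 1 + 1 + 0 + 0 = 4 ≡ 0 (mod 2).
  s_3 = 0 + 0 + 1 + 1 + 0 + 0 + 0 + 0 = 2 ≡ 0 (mod 2).
  s_4 = 0 + 0 + 0 + 1 + 1 + 0 + 1 + 0 = 3 ≡ 1 (mod 2).
s = (0, 0, 0, 1)^T — this equals column 1 of H (binary 0001), so error is at position 1.
Correct: flip bit 1 of r = 000001111001100 to get c = 100001111001100.


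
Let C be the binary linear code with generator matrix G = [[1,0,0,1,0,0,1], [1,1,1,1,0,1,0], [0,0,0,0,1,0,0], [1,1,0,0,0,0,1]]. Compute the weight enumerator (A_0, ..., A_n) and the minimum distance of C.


Weight distribution: A_0 = 1, A_1 = 1, A_2 = 1, A_3 = 4, A_4 = 5, A_5 = 3, A_6 = 1. Minimum distance d = 1.

Enumerate all 2^4 = 16 messages m ∈ F_2^4.
For each, compute codeword c = mG in F_2^7, then tally its weight.
  m = 0000 → c = 0000000, weight = 0.
  m = 1000 → c = 1001001, weight = 3.
  m = 0100 → c = 1111010, weight = 5.
  m = 1100 → c = 0110011, weight = 4.
  m = 0010 → c = 0000100, weight = 1.
  m = 1010 → c = 1001101, weight = 4.
  m = 0110 → c = 1111110, weight = 6.
  m = 1110 → c = 0110111, weight = 5.
  m = 0001 → c = 1100001, weight = 3.
  m = 1001 → c = 0101000, weight = 2.
  m = 0101 → c = 0011011, weight = 4.
  m = 1101 → c = 1010010, weight = 3.
  m = 0011 → c = 1100101, weight = 4.
  m = 1011 → c = 0101100, weight = 3.
  m = 0111 → c = 0011111, weight = 5.
  m = 1111 → c = 1010110, weight = 4.
Tally weights:
  weight 0: 1 codewords.
  weight 1: 1 codewords.
  weight 2: 1 codewords.
  weight 3: 4 codewords.
  weight 4: 5 codewords.
  weight 5: 3 codewords.
  weight 6: 1 codewords.
Minimum distance d = smallest w > 0 with A_w > 0 = 1.
Sanity: Σ A_w = 16 = 2^4 = 16 ✓.


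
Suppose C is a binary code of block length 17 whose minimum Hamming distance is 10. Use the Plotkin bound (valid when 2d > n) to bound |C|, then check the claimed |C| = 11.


Plotkin bound M ≤ 6; given |C| = 11 > bound (violated).

Check applicability: 2d = 20, n = 17.
2d − n = 3 > 0, so Plotkin applies.
Compute d/(2d−n) = 10/3 ≈ 3.3333.
⌊d/(2d−n)⌋ = 3.
Plotkin bound: M ≤ 2·3 = 6.
Given |C| = 11, check: VIOLATED.
This |C| is above the Plotkin bound, so no binary code with n = 17, d = 10 and 11 codewords exists.


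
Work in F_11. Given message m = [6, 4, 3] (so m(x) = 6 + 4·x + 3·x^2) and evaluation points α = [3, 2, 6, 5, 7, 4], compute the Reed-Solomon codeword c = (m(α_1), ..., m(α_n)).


c = [1, 4, 6, 2, 5, 4]

Message polynomial: m(x) = 6 + 4·x + 3·x^2 (mod 11).
For each evaluation point α_i, compute m(α_i) mod 11:
  α_1 = 3: Horner steps 3 → 2 → 1, so m(3) = 1.
  α_2 = 2: Horner steps 3 → 10 → 4, so m(2) = 4.
  α_3 = 6: Horner steps 3 → 0 → 6, so m(6) = 6.
  α_4 = 5: Horner steps 3 → 8 → 2, so m(5) = 2.
  α_5 = 7: Horner steps 3 → 3 → 5, so m(7) = 5.
  α_6 = 4: Horner steps 3 → 5 → 4, so m(4) = 4.
Codeword c = [1, 4, 6, 2, 5, 4] ∈ F_11^6.


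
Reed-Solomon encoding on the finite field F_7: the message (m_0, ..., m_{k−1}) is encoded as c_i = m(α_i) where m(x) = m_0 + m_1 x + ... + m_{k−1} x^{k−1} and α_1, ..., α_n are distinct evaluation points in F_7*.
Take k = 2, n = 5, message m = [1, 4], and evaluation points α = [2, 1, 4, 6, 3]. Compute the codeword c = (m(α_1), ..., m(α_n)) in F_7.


c = [2, 5, 3, 4, 6]

Message polynomial: m(x) = 1 + 4·x (mod 7).
For each evaluation point α_i, compute m(α_i) mod 7:
  α_1 = 2: Horner steps 4 → 2, so m(2) = 2.
  α_2 = 1: Horner steps 4 → 5, so m(1) = 5.
  α_3 = 4: Horner steps 4 → 3, so m(4) = 3.
  α_4 = 6: Horner steps 4 → 4, so m(6) = 4.
  α_5 = 3: Horner steps 4 → 6, so m(3) = 6.
Codeword c = [2, 5, 3, 4, 6] ∈ F_7^5.


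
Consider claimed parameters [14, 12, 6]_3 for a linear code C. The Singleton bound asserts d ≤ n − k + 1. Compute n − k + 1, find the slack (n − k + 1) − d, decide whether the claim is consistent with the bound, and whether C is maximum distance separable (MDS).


Singleton RHS = n − k + 1 = 3, slack = -3, bound violated (no such code; not MDS).

Singleton bound: d ≤ n − k + 1.
Here n = 14, k = 12, so n − k + 1 = 3.
Given d = 6, check d ≤ 3: NO.
Slack = (n − k + 1) − d = -3.
The slack is negative: d = 6 exceeds n − k + 1 = 3 by 3, so the Singleton bound is violated and no linear [14, 12, 6]_3 code can exist. In particular it is not MDS (MDS requires d = n − k + 1 exactly).
Description: the claimed parameters are [14, 12, 6]_3; such a code would be impossible (violates the Singleton bound).


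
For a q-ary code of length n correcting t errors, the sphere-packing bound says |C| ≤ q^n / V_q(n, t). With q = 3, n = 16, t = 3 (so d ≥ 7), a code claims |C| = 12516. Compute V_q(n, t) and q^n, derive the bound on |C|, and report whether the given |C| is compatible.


V_q(n, t) = 4993, q^n = 43046721, Hamming bound = 8621, |C| = 12516 > bound (violated).

Step 1: Compute V_q(n, t) = Σ_{j=0}^3 C(n, j) (q−1)^j.
  j = 0: C(16,0)·(2)^0 = 1·1 = 1.
  j = 1: C(16,1)·(2)^1 = 16·2 = 32.
  j = 2: C(16,2)·(2)^2 = 120·4 = 480.
  j = 3: C(16,3)·(2)^3 = 560·8 = 4480.
  V_q(n, t) = 1 + 32 + 480 + 4480 = 4993.
Step 2: q^n = 3^16 = 43046721.
Step 3: Hamming bound ⌊q^n / V_q(n,t)⌋ = ⌊43046721/4993⌋ = 8621.
Step 4: Compare |C| = 12516 to 8621: violated.
The claimed |C| lies above the Hamming bound, so no 3-ary code of length 16 with d ≥ 7 can have 12516 codewords.


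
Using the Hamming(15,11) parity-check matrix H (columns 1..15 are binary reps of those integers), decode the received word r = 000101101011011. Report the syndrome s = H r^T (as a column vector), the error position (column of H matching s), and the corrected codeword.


s = (1, 0, 1, 0)^T, error position = 10, corrected codeword c = 000101101111011

Compute s = H r^T mod 2 one row at a time:
  s_1 = 0 + 1 + 0 + 1 + 1 + 0 + 1 + 1 = 5 ≡ 1 (mod 2).
  s_2 = 1 + 0 + 1 + 1 + 1 + 0 + 1 + 1 = 6 ≡ 0 (mod 2).
  s_3 = 0 + 0 + 1 + 1 + 0 + 1 + 1 + 1 = 5 ≡ 1 (mod 2).
  s_4 = 0 + 0 + 0 + 1 + 1 + 1 + 0 + 1 = 4 ≡ 0 (mod 2).
s = (1, 0, 1, 0)^T — this equals column 10 of H (binary 1010), so error is at position 10.
Correct: flip bit 10 of r = 000101101011011 to get c = 000101101111011.


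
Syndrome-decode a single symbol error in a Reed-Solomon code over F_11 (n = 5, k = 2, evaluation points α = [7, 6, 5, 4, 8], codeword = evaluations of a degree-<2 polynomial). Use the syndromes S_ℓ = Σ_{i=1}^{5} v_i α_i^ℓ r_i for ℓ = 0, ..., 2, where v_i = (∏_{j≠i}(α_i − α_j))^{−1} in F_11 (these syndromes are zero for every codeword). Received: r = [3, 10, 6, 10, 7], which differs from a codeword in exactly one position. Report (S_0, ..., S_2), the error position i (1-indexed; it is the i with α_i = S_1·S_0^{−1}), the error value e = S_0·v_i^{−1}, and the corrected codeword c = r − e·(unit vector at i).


S = (4, 5, 9), error at position 4, error magnitude e = 8, c = [3, 10, 6, 2, 7].

Step 1: column multipliers v_i = (∏_{j≠i}(α_i − α_j))^{−1} mod 11.
  i = 1 (α = 7): (7−6)(7−5)(7−4)(7−8) = 1·2·3·(−1) = −6 ≡ 5, so v_1 = 5^{−1} = 9 (mod 11).
  i = 2 (α = 6): (6−7)(6−5)(6−4)(6−8) = (−1)·1·2·(−2) = 4 ≡ 4, so v_2 = 4^{−1} = 3 (mod 11).
  i = 3 (α = 5): (5−7)(5−6)(5−4)(5−8) = (−2)·(−1)·1·(−3) = −6 ≡ 5, so v_3 = 5^{−1} = 9 (mod 11).
  i = 4 (α = 4): (4−7)(4−6)(4−5)(4−8) = (−3)·(−2)·(−1)·(−4) = 24 ≡ 2, so v_4 = 2^{−1} = 6 (mod 11).
  i = 5 (α = 8): (8−7)(8−6)(8−5)(8−4) = 1·2·3·4 = 24 ≡ 2, so v_5 = 2^{−1} = 6 (mod 11).
  v = [9, 3, 9, 6, 6].
Step 2: syndromes of r = [3, 10, 6, 10, 7] (all sums mod 11).
  S_0 = Σ v_i r_i = 9·3 + 3·10 + 9·6 + 6·10 + 6·7 = 213 ≡ 4.
  S_1 = Σ v_i α_i r_i = 9·7·3 + 3·6·10 + 9·5·6 + 6·4·10 + 6·8·7 = 1215 ≡ 5.
  α_i^2 mod 11 = [5, 3, 3, 5, 9].
  S_2 = Σ v_i α_i^2 r_i = 9·5·3 + 3·3·10 + 9·3·6 + 6·5·10 + 6·9·7 = 1065 ≡ 9.
  S = (4, 5, 9) ≠ 0, so r is not a codeword (an error is present).
Step 3: locate the error. For a single error e at position i, S_ℓ = v_i·e·α_i^ℓ, so α_err = S_1/S_0.
  S_0^{−1} = 4^{−1} = 3 (mod 11), so α_err = 5·3 = 15 ≡ 4 = α_4. Error position i = 4.
  Consistency check: S_2/S_1 = 9·9 = 81 ≡ 4 = α_err ✓ (single-error assumption holds).
Step 4: error magnitude e = S_0/v_4 = S_0·∏_{j≠4}(α_4 − α_j) = 4·2 = 8 ≡ 8 (mod 11).
Step 5: correct position 4: c_4 = r_4 − e = 10 − 8 ≡ 2 (mod 11). Hence c = [3, 10, 6, 2, 7].
  Check: interpolating c through the α_i gives m(x) = 8 + 4·x (degree < 2) with m(α_i) = c_i for every i, so c is indeed a codeword.


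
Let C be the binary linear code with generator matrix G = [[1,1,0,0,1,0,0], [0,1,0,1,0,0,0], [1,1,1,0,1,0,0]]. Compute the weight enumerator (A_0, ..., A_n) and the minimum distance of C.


Weight distribution: A_0 = 1, A_1 = 1, A_2 = 1, A_3 = 3, A_4 = 2. Minimum distance d = 1.

Enumerate all 2^3 = 8 messages m ∈ F_2^3.
For each, compute codeword c = mG in F_2^7, then tally its weight.
  m = 000 → c = 0000000, weight = 0.
  m = 100 → c = 1100100, weight = 3.
  m = 010 → c = 0101000, weight = 2.
  m = 110 → c = 1001100, weight = 3.
  m = 001 → c = 1110100, weight = 4.
  m = 101 → c = 0010000, weight = 1.
  m = 011 → c = 1011100, weight = 4.
  m = 111 → c = 0111000, weight = 3.
Tally weights:
  weight 0: 1 codewords.
  weight 1: 1 codewords.
  weight 2: 1 codewords.
  weight 3: 3 codewords.
  weight 4: 2 codewords.
Minimum distance d = smallest w > 0 with A_w > 0 = 1.
Sanity: Σ A_w = 8 = 2^3 = 8 ✓.


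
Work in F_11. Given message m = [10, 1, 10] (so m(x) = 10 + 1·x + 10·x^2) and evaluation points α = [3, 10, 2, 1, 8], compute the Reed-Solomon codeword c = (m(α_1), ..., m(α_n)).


c = [4, 8, 8, 10, 9]

Message polynomial: m(x) = 10 + 1·x + 10·x^2 (mod 11).
For each evaluation point α_i, compute m(α_i) mod 11:
  α_1 = 3: Horner steps 10 → 9 → 4, so m(3) = 4.
  α_2 = 10: Horner steps 10 → 2 → 8, so m(10) = 8.
  α_3 = 2: Horner steps 10 → 10 → 8, so m(2) = 8.
  α_4 = 1: Horner steps 10 → 0 → 10, so m(1) = 10.
  α_5 = 8: Horner steps 10 → 4 → 9, so m(8) = 9.
Codeword c = [4, 8, 8, 10, 9] ∈ F_11^5.


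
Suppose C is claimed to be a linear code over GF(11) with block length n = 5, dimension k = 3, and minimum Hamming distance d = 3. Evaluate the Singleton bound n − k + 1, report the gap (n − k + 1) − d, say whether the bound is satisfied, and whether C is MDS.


Singleton RHS = n − k + 1 = 3, slack = 0, bound satisfied, MDS.

Singleton bound: d ≤ n − k + 1.
Here n = 5, k = 3, so n − k + 1 = 3.
Given d = 3, check d ≤ 3: YES.
Slack = (n − k + 1) − d = 0.
The code is MDS (slack = 0).
Description: the claimed parameters are [5, 3, 3]_11; such a code would be MDS (meets Singleton bound).


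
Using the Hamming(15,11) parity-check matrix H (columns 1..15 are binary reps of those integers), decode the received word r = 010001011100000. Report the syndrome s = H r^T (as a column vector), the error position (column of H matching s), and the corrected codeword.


s = (1, 1, 1, 1)^T, error position = 15, corrected codeword c = 010001011100001

Compute s = H r^T mod 2 one row at a time:
  s_1 = 1 + 1 + 1 + 0 + 0 + 0 + 0 + 0 = 3 ≡ 1 (mod 2).
  s_2 = 0 + 0 + 1 + 0 + 0 + 0 + 0 + 0 = 1 ≡ 1 (mod 2).
  s_3 = 1 + 0 + 1 + 0 + 1 + 0 + 0 + 0 = 3 ≡ 1 (mod 2).
  s_4 = 0 + 0 + 0 + 0 + 1 + 0 + 0 + 0 = 1 ≡ 1 (mod 2).
s = (1, 1, 1, 1)^T — this equals column 15 of H (binary 1111), so error is at position 15.
Correct: flip bit 15 of r = 010001011100000 to get c = 010001011100001.


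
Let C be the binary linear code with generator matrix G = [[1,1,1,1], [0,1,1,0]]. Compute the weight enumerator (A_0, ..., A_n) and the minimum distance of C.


Weight distribution: A_0 = 1, A_2 = 2, A_4 = 1. Minimum distance d = 2.

Enumerate all 2^2 = 4 messages m ∈ F_2^2.
For each, compute codeword c = mG in F_2^4, then tally its weight.
  m = 00 → c = 0000, weight = 0.
  m = 10 → c = 1111, weight = 4.
  m = 01 → c = 0110, weight = 2.
  m = 11 → c = 1001, weight = 2.
Tally weights:
  weight 0: 1 codewords.
  weight 2: 2 codewords.
  weight 4: 1 codewords.
Minimum distance d = smallest w > 0 with A_w > 0 = 2.
Sanity: Σ A_w = 4 = 2^2 = 4 ✓.


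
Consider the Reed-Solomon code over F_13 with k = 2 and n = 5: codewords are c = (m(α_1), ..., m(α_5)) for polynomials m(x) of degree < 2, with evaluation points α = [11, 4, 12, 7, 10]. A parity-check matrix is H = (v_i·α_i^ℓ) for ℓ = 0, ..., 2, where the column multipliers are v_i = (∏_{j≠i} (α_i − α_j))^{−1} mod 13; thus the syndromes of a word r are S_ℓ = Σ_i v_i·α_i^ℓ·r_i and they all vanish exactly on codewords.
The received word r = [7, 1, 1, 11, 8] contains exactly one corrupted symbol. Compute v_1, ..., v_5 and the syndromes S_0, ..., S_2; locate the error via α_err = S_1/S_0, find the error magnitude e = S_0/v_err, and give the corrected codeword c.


S = (4, 9, 4), error at position 3, error magnitude e = 8, c = [7, 1, 6, 11, 8].

Step 1: column multipliers v_i = (∏_{j≠i}(α_i − α_j))^{−1} mod 13.
  i = 1 (α = 11): (11−4)(11−12)(11−7)(11−10) = 7·(−1)·4·1 = −28 ≡ 11, so v_1 = 11^{−1} = 6 (mod 13).
  i = 2 (α = 4): (4−11)(4−12)(4−7)(4−10) = (−7)·(−8)·(−3)·(−6) = 1008 ≡ 7, so v_2 = 7^{−1} = 2 (mod 13).
  i = 3 (α = 12): (12−11)(12−4)(12−7)(12−10) = 1·8·5·2 = 80 ≡ 2, so v_3 = 2^{−1} = 7 (mod 13).
  i = 4 (α = 7): (7−11)(7−4)(7−12)(7−10) = (−4)·3·(−5)·(−3) = −180 ≡ 2, so v_4 = 2^{−1} = 7 (mod 13).
  i = 5 (α = 10): (10−11)(10−4)(10−12)(10−7) = (−1)·6·(−2)·3 = 36 ≡ 10, so v_5 = 10^{−1} = 4 (mod 13).
  v = [6, 2, 7, 7, 4].
Step 2: syndromes of r = [7, 1, 1, 11, 8] (all sums mod 13).
  S_0 = Σ v_i r_i = 6·7 + 2·1 + 7·1 + 7·11 + 4·8 = 160 ≡ 4.
  S_1 = Σ v_i α_i r_i = 6·11·7 + 2·4·1 + 7·12·1 + 7·7·11 + 4·10·8 = 1413 ≡ 9.
  α_i^2 mod 13 = [4, 3, 1, 10, 9].
  S_2 = Σ v_i α_i^2 r_i = 6·4·7 + 2·3·1 + 7·1·1 + 7·10·11 + 4·9·8 = 1239 ≡ 4.
  S = (4, 9, 4) ≠ 0, so r is not a codeword (an error is present).
Step 3: locate the error. For a single error e at position i, S_ℓ = v_i·e·α_i^ℓ, so α_err = S_1/S_0.
  S_0^{−1} = 4^{−1} = 10 (mod 13), so α_err = 9·10 = 90 ≡ 12 = α_3. Error position i = 3.
  Consistency check: S_2/S_1 = 4·3 = 12 ≡ 12 = α_err ✓ (single-error assumption holds).
Step 4: error magnitude e = S_0/v_3 = S_0·∏_{j≠3}(α_3 − α_j) = 4·2 = 8 ≡ 8 (mod 13).
Step 5: correct position 3: c_3 = r_3 − e = 1 − 8 ≡ 6 (mod 13). Hence c = [7, 1, 6, 11, 8].
  Check: interpolating c through the α_i gives m(x) = 5 + 12·x (degree < 2) with m(α_i) = c_i for every i, so c is indeed a codeword.


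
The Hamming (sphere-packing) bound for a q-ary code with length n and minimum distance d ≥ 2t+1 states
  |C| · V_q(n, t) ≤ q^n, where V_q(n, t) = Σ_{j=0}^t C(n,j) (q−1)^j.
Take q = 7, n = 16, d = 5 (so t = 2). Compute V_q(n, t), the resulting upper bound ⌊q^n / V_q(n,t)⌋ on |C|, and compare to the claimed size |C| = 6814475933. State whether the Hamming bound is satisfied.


V_q(n, t) = 4417, q^n = 33232930569601, Hamming bound = 7523869270, |C| = 6814475933 ≤ bound (satisfied).

Step 1: Compute V_q(n, t) = Σ_{j=0}^2 C(n, j) (q−1)^j.
  j = 0: C(16,0)·(6)^0 = 1·1 = 1.
  j = 1: C(16,1)·(6)^1 = 16·6 = 96.
  j = 2: C(16,2)·(6)^2 = 120·36 = 4320.
  V_q(n, t) = 1 + 96 + 4320 = 4417.
Step 2: q^n = 7^16 = 33232930569601.
Step 3: Hamming bound ⌊q^n / V_q(n,t)⌋ = ⌊33232930569601/4417⌋ = 7523869270.
Step 4: Compare |C| = 6814475933 to 7523869270: satisfied.
The claimed |C| lies below the Hamming bound.


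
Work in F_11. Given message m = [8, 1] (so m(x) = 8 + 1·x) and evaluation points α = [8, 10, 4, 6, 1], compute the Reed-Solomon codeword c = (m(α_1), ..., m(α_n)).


c = [5, 7, 1, 3, 9]

Message polynomial: m(x) = 8 + 1·x (mod 11).
For each evaluation point α_i, compute m(α_i) mod 11:
  α_1 = 8: Horner steps 1 → 5, so m(8) = 5.
  α_2 = 10: Horner steps 1 → 7, so m(10) = 7.
  α_3 = 4: Horner steps 1 → 1, so m(4) = 1.
  α_4 = 6: Horner steps 1 → 3, so m(6) = 3.
  α_5 = 1: Horner steps 1 → 9, so m(1) = 9.
Codeword c = [5, 7, 1, 3, 9] ∈ F_11^5.


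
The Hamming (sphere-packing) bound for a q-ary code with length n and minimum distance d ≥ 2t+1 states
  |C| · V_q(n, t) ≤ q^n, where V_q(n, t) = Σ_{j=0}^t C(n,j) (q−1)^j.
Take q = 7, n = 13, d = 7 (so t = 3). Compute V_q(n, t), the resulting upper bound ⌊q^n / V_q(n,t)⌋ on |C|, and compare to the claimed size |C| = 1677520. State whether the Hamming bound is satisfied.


V_q(n, t) = 64663, q^n = 96889010407, Hamming bound = 1498368, |C| = 1677520 > bound (violated).

Step 1: Compute V_q(n, t) = Σ_{j=0}^3 C(n, j) (q−1)^j.
  j = 0: C(13,0)·(6)^0 = 1·1 = 1.
  j = 1: C(13,1)·(6)^1 = 13·6 = 78.
  j = 2: C(13,2)·(6)^2 = 78·36 = 2808.
  j = 3: C(13,3)·(6)^3 = 286·216 = 61776.
  V_q(n, t) = 1 + 78 + 2808 + 61776 = 64663.
Step 2: q^n = 7^13 = 96889010407.
Step 3: Hamming bound ⌊q^n / V_q(n,t)⌋ = ⌊96889010407/64663⌋ = 1498368.
Step 4: Compare |C| = 1677520 to 1498368: violated.
The claimed |C| lies above the Hamming bound, so no 7-ary code of length 13 with d ≥ 7 can have 1677520 codewords.


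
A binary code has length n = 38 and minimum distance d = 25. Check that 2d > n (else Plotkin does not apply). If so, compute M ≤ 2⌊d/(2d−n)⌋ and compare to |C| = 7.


Plotkin bound M ≤ 4; given |C| = 7 > bound (violated).

Check applicability: 2d = 50, n = 38.
2d − n = 12 > 0, so Plotkin applies.
Compute d/(2d−n) = 25/12 ≈ 2.0833.
⌊d/(2d−n)⌋ = 2.
Plotkin bound: M ≤ 2·2 = 4.
Given |C| = 7, check: VIOLATED.
This |C| is above the Plotkin bound, so no binary code with n = 38, d = 25 and 7 codewords exists.


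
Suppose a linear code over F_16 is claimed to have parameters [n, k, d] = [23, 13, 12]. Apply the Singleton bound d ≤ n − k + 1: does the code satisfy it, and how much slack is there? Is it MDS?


Singleton RHS = n − k + 1 = 11, slack = -1, bound violated (no such code; not MDS).

Singleton bound: d ≤ n − k + 1.
Here n = 23, k = 13, so n − k + 1 = 11.
Given d = 12, check d ≤ 11: NO.
Slack = (n − k + 1) − d = -1.
The slack is negative: d = 12 exceeds n − k + 1 = 11 by 1, so the Singleton bound is violated and no linear [23, 13, 12]_16 code can exist. In particular it is not MDS (MDS requires d = n − k + 1 exactly).
Description: the claimed parameters are [23, 13, 12]_16; such a code would be impossible (violates the Singleton bound).


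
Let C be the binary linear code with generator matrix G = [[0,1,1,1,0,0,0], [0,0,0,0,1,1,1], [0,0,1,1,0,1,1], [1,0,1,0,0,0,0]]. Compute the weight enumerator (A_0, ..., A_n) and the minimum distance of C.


Weight distribution: A_0 = 1, A_2 = 2, A_3 = 6, A_4 = 3, A_5 = 2, A_6 = 2. Minimum distance d = 2.

Enumerate all 2^4 = 16 messages m ∈ F_2^4.
For each, compute codeword c = mG in F_2^7, then tally its weight.
  m = 0000 → c = 0000000, weight = 0.
  m = 1000 → c = 0111000, weight = 3.
  m = 0100 → c = 0000111, weight = 3.
  m = 1100 → c = 0111111, weight = 6.
  m = 0010 → c = 0011011, weight = 4.
  m = 1010 → c = 0100011, weight = 3.
  m = 0110 → c = 0011100, weight = 3.
  m = 1110 → c = 0100100, weight = 2.
  m = 0001 → c = 1010000, weight = 2.
  m = 1001 → c = 1101000, weight = 3.
  m = 0101 → c = 1010111, weight = 5.
  m = 1101 → c = 1101111, weight = 6.
  m = 0011 → c = 1001011, weight = 4.
  m = 1011 → c = 1110011, weight = 5.
  m = 0111 → c = 1001100, weight = 3.
  m = 1111 → c = 1110100, weight = 4.
Tally weights:
  weight 0: 1 codewords.
  weight 2: 2 codewords.
  weight 3: 6 codewords.
  weight 4: 3 codewords.
  weight 5: 2 codewords.
  weight 6: 2 codewords.
Minimum distance d = smallest w > 0 with A_w > 0 = 2.
Sanity: Σ A_w = 16 = 2^4 = 16 ✓.


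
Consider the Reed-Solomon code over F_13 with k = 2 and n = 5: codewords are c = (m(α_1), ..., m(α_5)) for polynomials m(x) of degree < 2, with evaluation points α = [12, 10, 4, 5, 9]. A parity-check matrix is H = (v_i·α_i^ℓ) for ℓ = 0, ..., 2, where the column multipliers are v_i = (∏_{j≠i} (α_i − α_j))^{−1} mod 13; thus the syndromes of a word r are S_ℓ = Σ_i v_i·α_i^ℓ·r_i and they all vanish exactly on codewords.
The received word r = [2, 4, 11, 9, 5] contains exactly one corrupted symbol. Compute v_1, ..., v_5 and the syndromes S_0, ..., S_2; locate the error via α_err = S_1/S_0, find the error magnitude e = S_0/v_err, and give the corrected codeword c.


S = (11, 5, 7), error at position 3, error magnitude e = 1, c = [2, 4, 10, 9, 5].

Step 1: column multipliers v_i = (∏_{j≠i}(α_i − α_j))^{−1} mod 13.
  i = 1 (α = 12): (12−10)(12−4)(12−5)(12−9) = 2·8·7·3 = 336 ≡ 11, so v_1 = 11^{−1} = 6 (mod 13).
  i = 2 (α = 10): (10−12)(10−4)(10−5)(10−9) = (−2)·6·5·1 = −60 ≡ 5, so v_2 = 5^{−1} = 8 (mod 13).
  i = 3 (α = 4): (4−12)(4−10)(4−5)(4−9) = (−8)·(−6)·(−1)·(−5) = 240 ≡ 6, so v_3 = 6^{−1} = 11 (mod 13).
  i = 4 (α = 5): (5−12)(5−10)(5−4)(5−9) = (−7)·(−5)·1·(−4) = −140 ≡ 3, so v_4 = 3^{−1} = 9 (mod 13).
  i = 5 (α = 9): (9−12)(9−10)(9−4)(9−5) = (−3)·(−1)·5·4 = 60 ≡ 8, so v_5 = 8^{−1} = 5 (mod 13).
  v = [6, 8, 11, 9, 5].
Step 2: syndromes of r = [2, 4, 11, 9, 5] (all sums mod 13).
  S_0 = Σ v_i r_i = 6·2 + 8·4 + 11·11 + 9·9 + 5·5 = 271 ≡ 11.
  S_1 = Σ v_i α_i r_i = 6·12·2 + 8·10·4 + 11·4·11 + 9·5·9 + 5·9·5 = 1578 ≡ 5.
  α_i^2 mod 13 = [1, 9, 3, 12, 3].
  S_2 = Σ v_i α_i^2 r_i = 6·1·2 + 8·9·4 + 11·3·11 + 9·12·9 + 5·3·5 = 1710 ≡ 7.
  S = (11, 5, 7) ≠ 0, so r is not a codeword (an error is present).
Step 3: locate the error. For a single error e at position i, S_ℓ = v_i·e·α_i^ℓ, so α_err = S_1/S_0.
  S_0^{−1} = 11^{−1} = 6 (mod 13), so α_err = 5·6 = 30 ≡ 4 = α_3. Error position i = 3.
  Consistency check: S_2/S_1 = 7·8 = 56 ≡ 4 = α_err ✓ (single-error assumption holds).
Step 4: error magnitude e = S_0/v_3 = S_0·∏_{j≠3}(α_3 − α_j) = 11·6 = 66 ≡ 1 (mod 13).
Step 5: correct position 3: c_3 = r_3 − e = 11 − 1 ≡ 10 (mod 13). Hence c = [2, 4, 10, 9, 5].
  Check: interpolating c through the α_i gives m(x) = 1 + 12·x (degree < 2) with m(α_i) = c_i for every i, so c is indeed a codeword.


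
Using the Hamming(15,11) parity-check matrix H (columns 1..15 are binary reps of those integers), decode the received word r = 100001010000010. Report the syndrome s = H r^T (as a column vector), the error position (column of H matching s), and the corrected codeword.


s = (0, 0, 0, 1)^T, error position = 1, corrected codeword c = 000001010000010

Compute s = H r^T mod 2 one row at a time:
  s_1 = 1 + 0 + 0 + 0 + 0 + 0 + 1 + 0 = 2 ≡ 0 (mod 2).
  s_2 = 0 + 0 + 1 + 0 + 0 + 0 + 1 + 0 = 2 ≡ 0 (mod 2).
  s_3 = 0 + 0 + 1 + 0 + 0 + 0 + 1 + 0 = 2 ≡ 0 (mod 2).
  s_4 = 1 + 0 + 0 + 0 + 0 + 0 + 0 + 0 = 1 ≡ 1 (mod 2).
s = (0, 0, 0, 1)^T — this equals column 1 of H (binary 0001), so error is at position 1.
Correct: flip bit 1 of r = 100001010000010 to get c = 000001010000010.


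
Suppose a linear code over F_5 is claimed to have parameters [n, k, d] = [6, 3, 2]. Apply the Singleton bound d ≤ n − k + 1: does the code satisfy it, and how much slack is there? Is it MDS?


Singleton RHS = n − k + 1 = 4, slack = 2, bound satisfied, not MDS.

Singleton bound: d ≤ n − k + 1.
Here n = 6, k = 3, so n − k + 1 = 4.
Given d = 2, check d ≤ 4: YES.
Slack = (n − k + 1) − d = 2.
The code is NOT MDS (slack = 2 > 0).
Description: the claimed parameters are [6, 3, 2]_5; such a code would be non-MDS.


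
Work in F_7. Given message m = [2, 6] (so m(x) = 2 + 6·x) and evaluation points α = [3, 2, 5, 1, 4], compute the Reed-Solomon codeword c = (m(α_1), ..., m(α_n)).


c = [6, 0, 4, 1, 5]

Message polynomial: m(x) = 2 + 6·x (mod 7).
For each evaluation point α_i, compute m(α_i) mod 7:
  α_1 = 3: Horner steps 6 → 6, so m(3) = 6.
  α_2 = 2: Horner steps 6 → 0, so m(2) = 0.
  α_3 = 5: Horner steps 6 → 4, so m(5) = 4.
  α_4 = 1: Horner steps 6 → 1, so m(1) = 1.
  α_5 = 4: Horner steps 6 → 5, so m(4) = 5.
Codeword c = [6, 0, 4, 1, 5] ∈ F_7^5.


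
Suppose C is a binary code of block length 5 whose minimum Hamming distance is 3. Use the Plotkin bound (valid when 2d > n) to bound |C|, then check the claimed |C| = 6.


Plotkin bound M ≤ 6; given |C| = 6 ≤ bound (satisfied).

Check applicability: 2d = 6, n = 5.
2d − n = 1 > 0, so Plotkin applies.
Compute d/(2d−n) = 3/1 ≈ 3.0000.
⌊d/(2d−n)⌋ = 3.
Plotkin bound: M ≤ 2·3 = 6.
Given |C| = 6, check: satisfied.
This |C| is at the Plotkin bound.


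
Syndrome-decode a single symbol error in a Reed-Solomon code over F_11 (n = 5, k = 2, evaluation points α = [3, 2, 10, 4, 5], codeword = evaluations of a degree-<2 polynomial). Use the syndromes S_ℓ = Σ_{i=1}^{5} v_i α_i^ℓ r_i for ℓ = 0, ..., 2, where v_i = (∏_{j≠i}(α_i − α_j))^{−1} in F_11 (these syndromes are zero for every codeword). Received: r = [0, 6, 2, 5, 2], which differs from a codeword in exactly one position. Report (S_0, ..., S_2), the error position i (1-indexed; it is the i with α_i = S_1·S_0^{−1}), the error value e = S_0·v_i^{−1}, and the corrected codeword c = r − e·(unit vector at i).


S = (1, 5, 3), error at position 5, error magnitude e = 3, c = [0, 6, 2, 5, 10].

Step 1: column multipliers v_i = (∏_{j≠i}(α_i − α_j))^{−1} mod 11.
  i = 1 (α = 3): (3−2)(3−10)(3−4)(3−5) = 1·(−7)·(−1)·(−2) = −14 ≡ 8, so v_1 = 8^{−1} = 7 (mod 11).
  i = 2 (α = 2): (2−3)(2−10)(2−4)(2−5) = (−1)·(−8)·(−2)·(−3) = 48 ≡ 4, so v_2 = 4^{−1} = 3 (mod 11).
  i = 3 (α = 10): (10−3)(10−2)(10−4)(10−5) = 7·8·6·5 = 1680 ≡ 8, so v_3 = 8^{−1} = 7 (mod 11).
  i = 4 (α = 4): (4−3)(4−2)(4−10)(4−5) = 1·2·(−6)·(−1) = 12 ≡ 1, so v_4 = 1^{−1} = 1 (mod 11).
  i = 5 (α = 5): (5−3)(5−2)(5−10)(5−4) = 2·3·(−5)·1 = −30 ≡ 3, so v_5 = 3^{−1} = 4 (mod 11).
  v = [7, 3, 7, 1, 4].
Step 2: syndromes of r = [0, 6, 2, 5, 2] (all sums mod 11).
  S_0 = Σ v_i r_i = 7·0 + 3·6 + 7·2 + 1·5 + 4·2 = 45 ≡ 1.
  S_1 = Σ v_i α_i r_i = 7·3·0 + 3·2·6 + 7·10·2 + 1·4·5 + 4·5·2 = 236 ≡ 5.
  α_i^2 mod 11 = [9, 4, 1, 5, 3].
  S_2 = Σ v_i α_i^2 r_i = 7·9·0 + 3·4·6 + 7·1·2 + 1·5·5 + 4·3·2 = 135 ≡ 3.
  S = (1, 5, 3) ≠ 0, so r is not a codeword (an error is present).
Step 3: locate the error. For a single error e at position i, S_ℓ = v_i·e·α_i^ℓ, so α_err = S_1/S_0.
  S_0^{−1} = 1^{−1} = 1 (mod 11), so α_err = 5·1 = 5 ≡ 5 = α_5. Error position i = 5.
  Consistency check: S_2/S_1 = 3·9 = 27 ≡ 5 = α_err ✓ (single-error assumption holds).
Step 4: error magnitude e = S_0/v_5 = S_0·∏_{j≠5}(α_5 − α_j) = 1·3 = 3 ≡ 3 (mod 11).
Step 5: correct position 5: c_5 = r_5 − e = 2 − 3 ≡ 10 (mod 11). Hence c = [0, 6, 2, 5, 10].
  Check: interpolating c through the α_i gives m(x) = 7 + 5·x (degree < 2) with m(α_i) = c_i for every i, so c is indeed a codeword.


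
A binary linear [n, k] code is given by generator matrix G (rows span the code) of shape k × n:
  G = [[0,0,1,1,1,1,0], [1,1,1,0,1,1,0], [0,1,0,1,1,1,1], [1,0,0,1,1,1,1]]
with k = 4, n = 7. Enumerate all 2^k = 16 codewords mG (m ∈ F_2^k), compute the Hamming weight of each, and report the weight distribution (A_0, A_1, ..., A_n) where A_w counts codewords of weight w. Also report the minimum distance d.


Weight distribution: A_0 = 1, A_1 = 1, A_2 = 1, A_3 = 4, A_4 = 5, A_5 = 3, A_6 = 1. Minimum distance d = 1.

Enumerate all 2^4 = 16 messages m ∈ F_2^4.
For each, compute codeword c = mG in F_2^7, then tally its weight.
  m = 0000 → c = 0000000, weight = 0.
  m = 1000 → c = 0011110, weight = 4.
  m = 0100 → c = 1110110, weight = 5.
  m = 1100 → c = 1101000, weight = 3.
  m = 0010 → c = 0101111, weight = 5.
  m = 1010 → c = 0110001, weight = 3.
  m = 0110 → c = 1011001, weight = 4.
  m = 1110 → c = 1000111, weight = 4.
  m = 0001 → c = 1001111, weight = 5.
  m = 1001 → c = 1010001, weight = 3.
  m = 0101 → c = 0111001, weight = 4.
  m = 1101 → c = 0100111, weight = 4.
  m = 0011 → c = 1100000, weight = 2.
  m = 1011 → c = 1111110, weight = 6.
  m = 0111 → c = 0010110, weight = 3.
  m = 1111 → c = 0001000, weight = 1.
Tally weights:
  weight 0: 1 codewords.
  weight 1: 1 codewords.
  weight 2: 1 codewords.
  weight 3: 4 codewords.
  weight 4: 5 codewords.
  weight 5: 3 codewords.
  weight 6: 1 codewords.
Minimum distance d = smallest w > 0 with A_w > 0 = 1.
Sanity: Σ A_w = 16 = 2^4 = 16 ✓.
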